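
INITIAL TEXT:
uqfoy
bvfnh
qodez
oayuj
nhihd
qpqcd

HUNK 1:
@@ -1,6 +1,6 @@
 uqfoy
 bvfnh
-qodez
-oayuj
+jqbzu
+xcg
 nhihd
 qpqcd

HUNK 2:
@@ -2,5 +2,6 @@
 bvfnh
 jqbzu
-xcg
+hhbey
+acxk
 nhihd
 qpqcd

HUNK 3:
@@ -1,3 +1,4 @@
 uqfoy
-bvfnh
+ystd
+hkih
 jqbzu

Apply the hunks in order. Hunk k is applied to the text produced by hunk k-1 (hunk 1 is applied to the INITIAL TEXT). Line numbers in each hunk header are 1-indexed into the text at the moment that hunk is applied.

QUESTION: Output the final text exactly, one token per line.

Answer: uqfoy
ystd
hkih
jqbzu
hhbey
acxk
nhihd
qpqcd

Derivation:
Hunk 1: at line 1 remove [qodez,oayuj] add [jqbzu,xcg] -> 6 lines: uqfoy bvfnh jqbzu xcg nhihd qpqcd
Hunk 2: at line 2 remove [xcg] add [hhbey,acxk] -> 7 lines: uqfoy bvfnh jqbzu hhbey acxk nhihd qpqcd
Hunk 3: at line 1 remove [bvfnh] add [ystd,hkih] -> 8 lines: uqfoy ystd hkih jqbzu hhbey acxk nhihd qpqcd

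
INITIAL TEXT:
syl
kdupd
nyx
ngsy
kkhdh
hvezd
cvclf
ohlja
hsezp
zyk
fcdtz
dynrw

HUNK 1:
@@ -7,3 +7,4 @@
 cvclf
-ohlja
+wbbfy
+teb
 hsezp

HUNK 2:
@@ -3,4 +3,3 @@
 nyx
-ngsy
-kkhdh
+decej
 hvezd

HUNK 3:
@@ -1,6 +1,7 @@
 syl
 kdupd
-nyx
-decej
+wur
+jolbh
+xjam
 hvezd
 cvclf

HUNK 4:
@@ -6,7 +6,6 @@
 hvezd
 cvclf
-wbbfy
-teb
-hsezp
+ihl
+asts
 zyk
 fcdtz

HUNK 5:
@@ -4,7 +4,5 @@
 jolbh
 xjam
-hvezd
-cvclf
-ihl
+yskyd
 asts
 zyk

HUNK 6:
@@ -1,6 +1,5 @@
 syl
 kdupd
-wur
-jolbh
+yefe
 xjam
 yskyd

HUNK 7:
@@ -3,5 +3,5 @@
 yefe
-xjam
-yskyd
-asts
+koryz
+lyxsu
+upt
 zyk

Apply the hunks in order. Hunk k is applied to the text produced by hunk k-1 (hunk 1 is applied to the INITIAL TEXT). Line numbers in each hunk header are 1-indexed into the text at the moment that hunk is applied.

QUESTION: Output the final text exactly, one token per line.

Answer: syl
kdupd
yefe
koryz
lyxsu
upt
zyk
fcdtz
dynrw

Derivation:
Hunk 1: at line 7 remove [ohlja] add [wbbfy,teb] -> 13 lines: syl kdupd nyx ngsy kkhdh hvezd cvclf wbbfy teb hsezp zyk fcdtz dynrw
Hunk 2: at line 3 remove [ngsy,kkhdh] add [decej] -> 12 lines: syl kdupd nyx decej hvezd cvclf wbbfy teb hsezp zyk fcdtz dynrw
Hunk 3: at line 1 remove [nyx,decej] add [wur,jolbh,xjam] -> 13 lines: syl kdupd wur jolbh xjam hvezd cvclf wbbfy teb hsezp zyk fcdtz dynrw
Hunk 4: at line 6 remove [wbbfy,teb,hsezp] add [ihl,asts] -> 12 lines: syl kdupd wur jolbh xjam hvezd cvclf ihl asts zyk fcdtz dynrw
Hunk 5: at line 4 remove [hvezd,cvclf,ihl] add [yskyd] -> 10 lines: syl kdupd wur jolbh xjam yskyd asts zyk fcdtz dynrw
Hunk 6: at line 1 remove [wur,jolbh] add [yefe] -> 9 lines: syl kdupd yefe xjam yskyd asts zyk fcdtz dynrw
Hunk 7: at line 3 remove [xjam,yskyd,asts] add [koryz,lyxsu,upt] -> 9 lines: syl kdupd yefe koryz lyxsu upt zyk fcdtz dynrw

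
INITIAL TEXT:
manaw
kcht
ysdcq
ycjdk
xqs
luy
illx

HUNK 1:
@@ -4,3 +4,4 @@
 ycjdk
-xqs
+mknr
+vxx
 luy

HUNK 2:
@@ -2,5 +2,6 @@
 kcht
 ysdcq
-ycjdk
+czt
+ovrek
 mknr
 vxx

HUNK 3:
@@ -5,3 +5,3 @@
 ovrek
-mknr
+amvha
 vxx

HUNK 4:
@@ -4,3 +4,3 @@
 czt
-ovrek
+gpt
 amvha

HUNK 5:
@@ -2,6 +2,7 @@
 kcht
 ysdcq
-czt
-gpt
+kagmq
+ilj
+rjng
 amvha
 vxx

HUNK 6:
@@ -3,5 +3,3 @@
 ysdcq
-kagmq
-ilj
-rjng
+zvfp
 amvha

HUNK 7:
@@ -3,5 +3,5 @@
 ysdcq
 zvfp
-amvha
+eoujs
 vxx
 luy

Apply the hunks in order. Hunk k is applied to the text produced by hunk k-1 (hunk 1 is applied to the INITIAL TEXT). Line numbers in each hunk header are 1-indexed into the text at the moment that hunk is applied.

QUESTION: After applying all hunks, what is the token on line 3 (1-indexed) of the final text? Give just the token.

Hunk 1: at line 4 remove [xqs] add [mknr,vxx] -> 8 lines: manaw kcht ysdcq ycjdk mknr vxx luy illx
Hunk 2: at line 2 remove [ycjdk] add [czt,ovrek] -> 9 lines: manaw kcht ysdcq czt ovrek mknr vxx luy illx
Hunk 3: at line 5 remove [mknr] add [amvha] -> 9 lines: manaw kcht ysdcq czt ovrek amvha vxx luy illx
Hunk 4: at line 4 remove [ovrek] add [gpt] -> 9 lines: manaw kcht ysdcq czt gpt amvha vxx luy illx
Hunk 5: at line 2 remove [czt,gpt] add [kagmq,ilj,rjng] -> 10 lines: manaw kcht ysdcq kagmq ilj rjng amvha vxx luy illx
Hunk 6: at line 3 remove [kagmq,ilj,rjng] add [zvfp] -> 8 lines: manaw kcht ysdcq zvfp amvha vxx luy illx
Hunk 7: at line 3 remove [amvha] add [eoujs] -> 8 lines: manaw kcht ysdcq zvfp eoujs vxx luy illx
Final line 3: ysdcq

Answer: ysdcq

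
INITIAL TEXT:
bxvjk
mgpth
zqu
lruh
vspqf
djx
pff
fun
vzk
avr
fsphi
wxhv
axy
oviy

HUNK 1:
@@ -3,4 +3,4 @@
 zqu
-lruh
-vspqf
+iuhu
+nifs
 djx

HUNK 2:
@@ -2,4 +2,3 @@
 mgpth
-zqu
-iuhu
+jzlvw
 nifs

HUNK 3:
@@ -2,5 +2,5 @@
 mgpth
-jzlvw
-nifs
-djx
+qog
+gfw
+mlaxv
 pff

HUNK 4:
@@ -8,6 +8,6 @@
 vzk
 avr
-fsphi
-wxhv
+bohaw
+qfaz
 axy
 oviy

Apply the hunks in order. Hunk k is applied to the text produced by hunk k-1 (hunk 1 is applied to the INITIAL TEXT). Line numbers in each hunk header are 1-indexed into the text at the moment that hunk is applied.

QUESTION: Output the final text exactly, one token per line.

Answer: bxvjk
mgpth
qog
gfw
mlaxv
pff
fun
vzk
avr
bohaw
qfaz
axy
oviy

Derivation:
Hunk 1: at line 3 remove [lruh,vspqf] add [iuhu,nifs] -> 14 lines: bxvjk mgpth zqu iuhu nifs djx pff fun vzk avr fsphi wxhv axy oviy
Hunk 2: at line 2 remove [zqu,iuhu] add [jzlvw] -> 13 lines: bxvjk mgpth jzlvw nifs djx pff fun vzk avr fsphi wxhv axy oviy
Hunk 3: at line 2 remove [jzlvw,nifs,djx] add [qog,gfw,mlaxv] -> 13 lines: bxvjk mgpth qog gfw mlaxv pff fun vzk avr fsphi wxhv axy oviy
Hunk 4: at line 8 remove [fsphi,wxhv] add [bohaw,qfaz] -> 13 lines: bxvjk mgpth qog gfw mlaxv pff fun vzk avr bohaw qfaz axy oviy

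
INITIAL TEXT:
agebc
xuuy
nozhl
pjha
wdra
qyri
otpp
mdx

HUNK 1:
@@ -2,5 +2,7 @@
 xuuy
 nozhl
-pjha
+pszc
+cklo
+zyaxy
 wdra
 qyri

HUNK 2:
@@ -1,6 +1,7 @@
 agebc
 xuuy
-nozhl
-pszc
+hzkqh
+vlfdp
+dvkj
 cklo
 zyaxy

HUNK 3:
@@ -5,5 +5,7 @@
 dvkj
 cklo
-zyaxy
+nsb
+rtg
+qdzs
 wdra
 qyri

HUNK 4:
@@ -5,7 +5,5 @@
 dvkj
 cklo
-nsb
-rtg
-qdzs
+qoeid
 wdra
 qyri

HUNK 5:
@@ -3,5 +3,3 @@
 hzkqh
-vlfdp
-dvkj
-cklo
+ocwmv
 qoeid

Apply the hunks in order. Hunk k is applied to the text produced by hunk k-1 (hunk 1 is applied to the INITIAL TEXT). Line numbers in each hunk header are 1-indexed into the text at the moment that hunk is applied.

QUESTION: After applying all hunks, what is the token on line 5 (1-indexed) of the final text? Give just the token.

Answer: qoeid

Derivation:
Hunk 1: at line 2 remove [pjha] add [pszc,cklo,zyaxy] -> 10 lines: agebc xuuy nozhl pszc cklo zyaxy wdra qyri otpp mdx
Hunk 2: at line 1 remove [nozhl,pszc] add [hzkqh,vlfdp,dvkj] -> 11 lines: agebc xuuy hzkqh vlfdp dvkj cklo zyaxy wdra qyri otpp mdx
Hunk 3: at line 5 remove [zyaxy] add [nsb,rtg,qdzs] -> 13 lines: agebc xuuy hzkqh vlfdp dvkj cklo nsb rtg qdzs wdra qyri otpp mdx
Hunk 4: at line 5 remove [nsb,rtg,qdzs] add [qoeid] -> 11 lines: agebc xuuy hzkqh vlfdp dvkj cklo qoeid wdra qyri otpp mdx
Hunk 5: at line 3 remove [vlfdp,dvkj,cklo] add [ocwmv] -> 9 lines: agebc xuuy hzkqh ocwmv qoeid wdra qyri otpp mdx
Final line 5: qoeid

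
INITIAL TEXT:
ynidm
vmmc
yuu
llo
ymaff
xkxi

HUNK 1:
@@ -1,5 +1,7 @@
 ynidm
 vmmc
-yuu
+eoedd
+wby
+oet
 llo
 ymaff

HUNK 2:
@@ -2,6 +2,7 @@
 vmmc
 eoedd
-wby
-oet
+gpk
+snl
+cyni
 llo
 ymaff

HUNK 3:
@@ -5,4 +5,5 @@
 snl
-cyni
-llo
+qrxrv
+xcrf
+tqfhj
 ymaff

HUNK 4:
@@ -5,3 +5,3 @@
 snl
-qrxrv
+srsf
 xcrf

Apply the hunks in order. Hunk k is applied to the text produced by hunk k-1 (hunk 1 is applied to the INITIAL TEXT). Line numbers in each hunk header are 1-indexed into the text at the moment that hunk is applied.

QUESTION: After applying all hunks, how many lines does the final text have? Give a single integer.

Hunk 1: at line 1 remove [yuu] add [eoedd,wby,oet] -> 8 lines: ynidm vmmc eoedd wby oet llo ymaff xkxi
Hunk 2: at line 2 remove [wby,oet] add [gpk,snl,cyni] -> 9 lines: ynidm vmmc eoedd gpk snl cyni llo ymaff xkxi
Hunk 3: at line 5 remove [cyni,llo] add [qrxrv,xcrf,tqfhj] -> 10 lines: ynidm vmmc eoedd gpk snl qrxrv xcrf tqfhj ymaff xkxi
Hunk 4: at line 5 remove [qrxrv] add [srsf] -> 10 lines: ynidm vmmc eoedd gpk snl srsf xcrf tqfhj ymaff xkxi
Final line count: 10

Answer: 10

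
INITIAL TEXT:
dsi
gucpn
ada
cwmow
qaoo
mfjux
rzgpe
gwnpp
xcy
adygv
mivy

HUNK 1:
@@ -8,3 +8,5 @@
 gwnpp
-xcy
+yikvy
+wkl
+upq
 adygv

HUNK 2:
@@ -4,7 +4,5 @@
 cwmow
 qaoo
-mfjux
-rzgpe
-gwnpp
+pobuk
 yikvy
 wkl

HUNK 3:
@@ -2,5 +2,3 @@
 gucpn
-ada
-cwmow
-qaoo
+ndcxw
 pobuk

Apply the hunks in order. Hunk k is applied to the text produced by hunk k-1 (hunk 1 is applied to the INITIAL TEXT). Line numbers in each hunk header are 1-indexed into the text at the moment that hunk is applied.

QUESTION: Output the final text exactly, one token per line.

Answer: dsi
gucpn
ndcxw
pobuk
yikvy
wkl
upq
adygv
mivy

Derivation:
Hunk 1: at line 8 remove [xcy] add [yikvy,wkl,upq] -> 13 lines: dsi gucpn ada cwmow qaoo mfjux rzgpe gwnpp yikvy wkl upq adygv mivy
Hunk 2: at line 4 remove [mfjux,rzgpe,gwnpp] add [pobuk] -> 11 lines: dsi gucpn ada cwmow qaoo pobuk yikvy wkl upq adygv mivy
Hunk 3: at line 2 remove [ada,cwmow,qaoo] add [ndcxw] -> 9 lines: dsi gucpn ndcxw pobuk yikvy wkl upq adygv mivy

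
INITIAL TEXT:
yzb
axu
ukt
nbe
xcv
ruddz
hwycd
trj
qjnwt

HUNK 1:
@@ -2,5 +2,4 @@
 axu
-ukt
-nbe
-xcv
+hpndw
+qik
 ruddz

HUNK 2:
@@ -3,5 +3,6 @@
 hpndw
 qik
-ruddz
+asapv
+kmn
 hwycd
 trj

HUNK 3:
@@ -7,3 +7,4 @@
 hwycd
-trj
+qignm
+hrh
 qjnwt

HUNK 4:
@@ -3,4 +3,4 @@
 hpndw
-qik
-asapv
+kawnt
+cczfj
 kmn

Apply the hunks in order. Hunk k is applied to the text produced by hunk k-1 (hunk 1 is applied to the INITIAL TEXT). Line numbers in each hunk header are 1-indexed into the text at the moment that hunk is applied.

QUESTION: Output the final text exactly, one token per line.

Hunk 1: at line 2 remove [ukt,nbe,xcv] add [hpndw,qik] -> 8 lines: yzb axu hpndw qik ruddz hwycd trj qjnwt
Hunk 2: at line 3 remove [ruddz] add [asapv,kmn] -> 9 lines: yzb axu hpndw qik asapv kmn hwycd trj qjnwt
Hunk 3: at line 7 remove [trj] add [qignm,hrh] -> 10 lines: yzb axu hpndw qik asapv kmn hwycd qignm hrh qjnwt
Hunk 4: at line 3 remove [qik,asapv] add [kawnt,cczfj] -> 10 lines: yzb axu hpndw kawnt cczfj kmn hwycd qignm hrh qjnwt

Answer: yzb
axu
hpndw
kawnt
cczfj
kmn
hwycd
qignm
hrh
qjnwt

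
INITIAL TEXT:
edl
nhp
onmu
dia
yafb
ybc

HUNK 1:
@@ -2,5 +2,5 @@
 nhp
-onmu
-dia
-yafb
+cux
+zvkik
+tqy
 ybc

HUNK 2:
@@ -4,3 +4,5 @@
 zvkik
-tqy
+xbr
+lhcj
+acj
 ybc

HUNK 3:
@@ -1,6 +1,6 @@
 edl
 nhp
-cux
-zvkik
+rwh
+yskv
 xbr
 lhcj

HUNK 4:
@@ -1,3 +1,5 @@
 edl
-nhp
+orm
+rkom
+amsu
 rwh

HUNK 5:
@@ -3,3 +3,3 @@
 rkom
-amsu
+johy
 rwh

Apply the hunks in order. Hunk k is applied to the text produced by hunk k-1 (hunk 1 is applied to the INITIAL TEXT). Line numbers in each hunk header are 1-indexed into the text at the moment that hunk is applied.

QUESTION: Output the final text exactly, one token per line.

Hunk 1: at line 2 remove [onmu,dia,yafb] add [cux,zvkik,tqy] -> 6 lines: edl nhp cux zvkik tqy ybc
Hunk 2: at line 4 remove [tqy] add [xbr,lhcj,acj] -> 8 lines: edl nhp cux zvkik xbr lhcj acj ybc
Hunk 3: at line 1 remove [cux,zvkik] add [rwh,yskv] -> 8 lines: edl nhp rwh yskv xbr lhcj acj ybc
Hunk 4: at line 1 remove [nhp] add [orm,rkom,amsu] -> 10 lines: edl orm rkom amsu rwh yskv xbr lhcj acj ybc
Hunk 5: at line 3 remove [amsu] add [johy] -> 10 lines: edl orm rkom johy rwh yskv xbr lhcj acj ybc

Answer: edl
orm
rkom
johy
rwh
yskv
xbr
lhcj
acj
ybc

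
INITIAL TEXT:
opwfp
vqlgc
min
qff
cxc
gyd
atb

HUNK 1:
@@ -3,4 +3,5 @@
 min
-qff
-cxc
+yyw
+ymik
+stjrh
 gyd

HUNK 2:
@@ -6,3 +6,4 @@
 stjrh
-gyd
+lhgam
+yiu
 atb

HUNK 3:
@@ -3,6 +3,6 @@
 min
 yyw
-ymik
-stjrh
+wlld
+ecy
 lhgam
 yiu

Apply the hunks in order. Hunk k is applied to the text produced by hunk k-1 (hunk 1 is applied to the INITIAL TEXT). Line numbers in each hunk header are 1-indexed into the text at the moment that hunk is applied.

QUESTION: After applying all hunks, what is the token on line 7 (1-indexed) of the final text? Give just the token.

Answer: lhgam

Derivation:
Hunk 1: at line 3 remove [qff,cxc] add [yyw,ymik,stjrh] -> 8 lines: opwfp vqlgc min yyw ymik stjrh gyd atb
Hunk 2: at line 6 remove [gyd] add [lhgam,yiu] -> 9 lines: opwfp vqlgc min yyw ymik stjrh lhgam yiu atb
Hunk 3: at line 3 remove [ymik,stjrh] add [wlld,ecy] -> 9 lines: opwfp vqlgc min yyw wlld ecy lhgam yiu atb
Final line 7: lhgam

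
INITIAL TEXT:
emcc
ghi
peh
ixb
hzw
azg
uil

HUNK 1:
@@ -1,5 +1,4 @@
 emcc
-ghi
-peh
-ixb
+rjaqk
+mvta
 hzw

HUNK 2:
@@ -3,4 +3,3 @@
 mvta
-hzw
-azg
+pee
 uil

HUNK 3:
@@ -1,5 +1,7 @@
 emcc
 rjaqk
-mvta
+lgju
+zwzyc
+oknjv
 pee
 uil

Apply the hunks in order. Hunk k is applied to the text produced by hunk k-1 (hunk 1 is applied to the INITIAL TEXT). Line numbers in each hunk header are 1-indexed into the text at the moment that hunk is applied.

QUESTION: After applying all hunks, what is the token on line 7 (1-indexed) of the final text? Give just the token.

Hunk 1: at line 1 remove [ghi,peh,ixb] add [rjaqk,mvta] -> 6 lines: emcc rjaqk mvta hzw azg uil
Hunk 2: at line 3 remove [hzw,azg] add [pee] -> 5 lines: emcc rjaqk mvta pee uil
Hunk 3: at line 1 remove [mvta] add [lgju,zwzyc,oknjv] -> 7 lines: emcc rjaqk lgju zwzyc oknjv pee uil
Final line 7: uil

Answer: uil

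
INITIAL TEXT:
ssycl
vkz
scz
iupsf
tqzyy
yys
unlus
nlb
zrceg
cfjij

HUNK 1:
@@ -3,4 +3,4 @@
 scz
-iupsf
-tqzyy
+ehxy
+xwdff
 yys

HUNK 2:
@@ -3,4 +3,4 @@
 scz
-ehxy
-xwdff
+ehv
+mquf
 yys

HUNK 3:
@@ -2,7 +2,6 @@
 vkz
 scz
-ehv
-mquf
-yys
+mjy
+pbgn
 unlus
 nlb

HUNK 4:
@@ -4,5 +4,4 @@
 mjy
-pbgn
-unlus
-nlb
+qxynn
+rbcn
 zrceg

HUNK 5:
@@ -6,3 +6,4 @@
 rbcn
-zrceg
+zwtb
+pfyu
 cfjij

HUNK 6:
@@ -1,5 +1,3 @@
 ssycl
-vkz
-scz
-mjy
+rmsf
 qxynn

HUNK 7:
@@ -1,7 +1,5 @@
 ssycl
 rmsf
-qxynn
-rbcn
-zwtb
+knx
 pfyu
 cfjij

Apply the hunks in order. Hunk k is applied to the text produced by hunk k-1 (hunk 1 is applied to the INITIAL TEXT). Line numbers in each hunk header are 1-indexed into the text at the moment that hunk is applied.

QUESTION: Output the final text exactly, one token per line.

Answer: ssycl
rmsf
knx
pfyu
cfjij

Derivation:
Hunk 1: at line 3 remove [iupsf,tqzyy] add [ehxy,xwdff] -> 10 lines: ssycl vkz scz ehxy xwdff yys unlus nlb zrceg cfjij
Hunk 2: at line 3 remove [ehxy,xwdff] add [ehv,mquf] -> 10 lines: ssycl vkz scz ehv mquf yys unlus nlb zrceg cfjij
Hunk 3: at line 2 remove [ehv,mquf,yys] add [mjy,pbgn] -> 9 lines: ssycl vkz scz mjy pbgn unlus nlb zrceg cfjij
Hunk 4: at line 4 remove [pbgn,unlus,nlb] add [qxynn,rbcn] -> 8 lines: ssycl vkz scz mjy qxynn rbcn zrceg cfjij
Hunk 5: at line 6 remove [zrceg] add [zwtb,pfyu] -> 9 lines: ssycl vkz scz mjy qxynn rbcn zwtb pfyu cfjij
Hunk 6: at line 1 remove [vkz,scz,mjy] add [rmsf] -> 7 lines: ssycl rmsf qxynn rbcn zwtb pfyu cfjij
Hunk 7: at line 1 remove [qxynn,rbcn,zwtb] add [knx] -> 5 lines: ssycl rmsf knx pfyu cfjij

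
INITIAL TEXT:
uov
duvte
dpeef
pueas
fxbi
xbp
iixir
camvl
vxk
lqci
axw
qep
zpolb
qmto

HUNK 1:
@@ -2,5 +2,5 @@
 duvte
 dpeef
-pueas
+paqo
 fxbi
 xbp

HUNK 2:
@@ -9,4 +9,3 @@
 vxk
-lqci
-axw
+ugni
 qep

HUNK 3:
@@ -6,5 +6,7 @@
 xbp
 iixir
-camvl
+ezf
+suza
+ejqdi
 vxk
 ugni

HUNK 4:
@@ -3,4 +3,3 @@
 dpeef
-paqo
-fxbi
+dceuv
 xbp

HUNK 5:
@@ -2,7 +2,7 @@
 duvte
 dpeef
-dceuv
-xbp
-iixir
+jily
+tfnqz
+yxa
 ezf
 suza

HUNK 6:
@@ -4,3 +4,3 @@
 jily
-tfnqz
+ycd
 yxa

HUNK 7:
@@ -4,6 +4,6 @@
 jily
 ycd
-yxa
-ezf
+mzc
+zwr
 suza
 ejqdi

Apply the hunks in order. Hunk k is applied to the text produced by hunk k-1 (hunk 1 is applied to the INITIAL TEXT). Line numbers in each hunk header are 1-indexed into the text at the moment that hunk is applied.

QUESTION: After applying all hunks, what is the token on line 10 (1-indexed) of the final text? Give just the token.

Hunk 1: at line 2 remove [pueas] add [paqo] -> 14 lines: uov duvte dpeef paqo fxbi xbp iixir camvl vxk lqci axw qep zpolb qmto
Hunk 2: at line 9 remove [lqci,axw] add [ugni] -> 13 lines: uov duvte dpeef paqo fxbi xbp iixir camvl vxk ugni qep zpolb qmto
Hunk 3: at line 6 remove [camvl] add [ezf,suza,ejqdi] -> 15 lines: uov duvte dpeef paqo fxbi xbp iixir ezf suza ejqdi vxk ugni qep zpolb qmto
Hunk 4: at line 3 remove [paqo,fxbi] add [dceuv] -> 14 lines: uov duvte dpeef dceuv xbp iixir ezf suza ejqdi vxk ugni qep zpolb qmto
Hunk 5: at line 2 remove [dceuv,xbp,iixir] add [jily,tfnqz,yxa] -> 14 lines: uov duvte dpeef jily tfnqz yxa ezf suza ejqdi vxk ugni qep zpolb qmto
Hunk 6: at line 4 remove [tfnqz] add [ycd] -> 14 lines: uov duvte dpeef jily ycd yxa ezf suza ejqdi vxk ugni qep zpolb qmto
Hunk 7: at line 4 remove [yxa,ezf] add [mzc,zwr] -> 14 lines: uov duvte dpeef jily ycd mzc zwr suza ejqdi vxk ugni qep zpolb qmto
Final line 10: vxk

Answer: vxk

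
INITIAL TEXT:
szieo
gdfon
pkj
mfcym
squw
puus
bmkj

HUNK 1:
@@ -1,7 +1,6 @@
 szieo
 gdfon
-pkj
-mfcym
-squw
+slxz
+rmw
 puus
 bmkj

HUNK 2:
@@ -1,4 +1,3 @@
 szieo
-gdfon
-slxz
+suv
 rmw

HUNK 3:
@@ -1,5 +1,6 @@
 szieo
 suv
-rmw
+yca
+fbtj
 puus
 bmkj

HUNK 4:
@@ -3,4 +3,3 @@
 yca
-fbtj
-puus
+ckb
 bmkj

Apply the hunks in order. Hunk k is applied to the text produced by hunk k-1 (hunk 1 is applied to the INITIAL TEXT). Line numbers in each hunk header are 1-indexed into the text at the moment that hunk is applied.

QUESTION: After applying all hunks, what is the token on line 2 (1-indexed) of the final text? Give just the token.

Answer: suv

Derivation:
Hunk 1: at line 1 remove [pkj,mfcym,squw] add [slxz,rmw] -> 6 lines: szieo gdfon slxz rmw puus bmkj
Hunk 2: at line 1 remove [gdfon,slxz] add [suv] -> 5 lines: szieo suv rmw puus bmkj
Hunk 3: at line 1 remove [rmw] add [yca,fbtj] -> 6 lines: szieo suv yca fbtj puus bmkj
Hunk 4: at line 3 remove [fbtj,puus] add [ckb] -> 5 lines: szieo suv yca ckb bmkj
Final line 2: suv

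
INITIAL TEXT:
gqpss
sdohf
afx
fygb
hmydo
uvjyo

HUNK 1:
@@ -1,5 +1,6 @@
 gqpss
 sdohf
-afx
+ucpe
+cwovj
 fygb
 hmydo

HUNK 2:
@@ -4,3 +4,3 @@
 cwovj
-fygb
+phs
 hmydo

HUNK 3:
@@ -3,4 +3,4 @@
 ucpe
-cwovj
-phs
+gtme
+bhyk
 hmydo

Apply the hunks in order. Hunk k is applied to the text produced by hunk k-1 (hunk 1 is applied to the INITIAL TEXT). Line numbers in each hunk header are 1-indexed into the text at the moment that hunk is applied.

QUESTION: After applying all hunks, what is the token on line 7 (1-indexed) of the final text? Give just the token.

Hunk 1: at line 1 remove [afx] add [ucpe,cwovj] -> 7 lines: gqpss sdohf ucpe cwovj fygb hmydo uvjyo
Hunk 2: at line 4 remove [fygb] add [phs] -> 7 lines: gqpss sdohf ucpe cwovj phs hmydo uvjyo
Hunk 3: at line 3 remove [cwovj,phs] add [gtme,bhyk] -> 7 lines: gqpss sdohf ucpe gtme bhyk hmydo uvjyo
Final line 7: uvjyo

Answer: uvjyo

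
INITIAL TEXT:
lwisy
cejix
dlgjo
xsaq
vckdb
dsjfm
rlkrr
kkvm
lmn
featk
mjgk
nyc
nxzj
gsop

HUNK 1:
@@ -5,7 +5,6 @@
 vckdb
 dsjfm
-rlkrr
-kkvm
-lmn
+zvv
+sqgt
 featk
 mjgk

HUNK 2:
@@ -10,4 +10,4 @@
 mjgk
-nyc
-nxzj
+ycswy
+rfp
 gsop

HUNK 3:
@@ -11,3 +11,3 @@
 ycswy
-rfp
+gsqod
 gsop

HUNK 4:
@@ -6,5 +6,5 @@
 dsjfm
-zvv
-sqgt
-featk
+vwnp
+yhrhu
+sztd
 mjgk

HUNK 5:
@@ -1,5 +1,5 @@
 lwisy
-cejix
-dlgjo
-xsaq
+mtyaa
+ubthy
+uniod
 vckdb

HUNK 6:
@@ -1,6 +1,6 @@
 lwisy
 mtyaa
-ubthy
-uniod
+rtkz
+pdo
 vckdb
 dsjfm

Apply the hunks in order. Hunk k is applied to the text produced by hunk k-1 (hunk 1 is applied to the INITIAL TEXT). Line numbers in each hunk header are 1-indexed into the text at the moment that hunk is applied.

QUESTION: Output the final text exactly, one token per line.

Hunk 1: at line 5 remove [rlkrr,kkvm,lmn] add [zvv,sqgt] -> 13 lines: lwisy cejix dlgjo xsaq vckdb dsjfm zvv sqgt featk mjgk nyc nxzj gsop
Hunk 2: at line 10 remove [nyc,nxzj] add [ycswy,rfp] -> 13 lines: lwisy cejix dlgjo xsaq vckdb dsjfm zvv sqgt featk mjgk ycswy rfp gsop
Hunk 3: at line 11 remove [rfp] add [gsqod] -> 13 lines: lwisy cejix dlgjo xsaq vckdb dsjfm zvv sqgt featk mjgk ycswy gsqod gsop
Hunk 4: at line 6 remove [zvv,sqgt,featk] add [vwnp,yhrhu,sztd] -> 13 lines: lwisy cejix dlgjo xsaq vckdb dsjfm vwnp yhrhu sztd mjgk ycswy gsqod gsop
Hunk 5: at line 1 remove [cejix,dlgjo,xsaq] add [mtyaa,ubthy,uniod] -> 13 lines: lwisy mtyaa ubthy uniod vckdb dsjfm vwnp yhrhu sztd mjgk ycswy gsqod gsop
Hunk 6: at line 1 remove [ubthy,uniod] add [rtkz,pdo] -> 13 lines: lwisy mtyaa rtkz pdo vckdb dsjfm vwnp yhrhu sztd mjgk ycswy gsqod gsop

Answer: lwisy
mtyaa
rtkz
pdo
vckdb
dsjfm
vwnp
yhrhu
sztd
mjgk
ycswy
gsqod
gsop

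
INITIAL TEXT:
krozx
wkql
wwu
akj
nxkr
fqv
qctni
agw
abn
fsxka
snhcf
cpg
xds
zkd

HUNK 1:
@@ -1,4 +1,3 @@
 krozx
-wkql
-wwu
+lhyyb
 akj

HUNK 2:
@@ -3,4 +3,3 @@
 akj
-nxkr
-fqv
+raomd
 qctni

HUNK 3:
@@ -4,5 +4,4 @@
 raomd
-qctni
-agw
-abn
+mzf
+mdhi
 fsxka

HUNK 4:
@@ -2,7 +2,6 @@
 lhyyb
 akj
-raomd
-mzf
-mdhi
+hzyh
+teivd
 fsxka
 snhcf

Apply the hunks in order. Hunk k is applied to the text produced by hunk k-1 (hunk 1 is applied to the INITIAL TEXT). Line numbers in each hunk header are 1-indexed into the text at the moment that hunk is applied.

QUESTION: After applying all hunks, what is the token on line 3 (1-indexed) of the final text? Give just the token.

Answer: akj

Derivation:
Hunk 1: at line 1 remove [wkql,wwu] add [lhyyb] -> 13 lines: krozx lhyyb akj nxkr fqv qctni agw abn fsxka snhcf cpg xds zkd
Hunk 2: at line 3 remove [nxkr,fqv] add [raomd] -> 12 lines: krozx lhyyb akj raomd qctni agw abn fsxka snhcf cpg xds zkd
Hunk 3: at line 4 remove [qctni,agw,abn] add [mzf,mdhi] -> 11 lines: krozx lhyyb akj raomd mzf mdhi fsxka snhcf cpg xds zkd
Hunk 4: at line 2 remove [raomd,mzf,mdhi] add [hzyh,teivd] -> 10 lines: krozx lhyyb akj hzyh teivd fsxka snhcf cpg xds zkd
Final line 3: akj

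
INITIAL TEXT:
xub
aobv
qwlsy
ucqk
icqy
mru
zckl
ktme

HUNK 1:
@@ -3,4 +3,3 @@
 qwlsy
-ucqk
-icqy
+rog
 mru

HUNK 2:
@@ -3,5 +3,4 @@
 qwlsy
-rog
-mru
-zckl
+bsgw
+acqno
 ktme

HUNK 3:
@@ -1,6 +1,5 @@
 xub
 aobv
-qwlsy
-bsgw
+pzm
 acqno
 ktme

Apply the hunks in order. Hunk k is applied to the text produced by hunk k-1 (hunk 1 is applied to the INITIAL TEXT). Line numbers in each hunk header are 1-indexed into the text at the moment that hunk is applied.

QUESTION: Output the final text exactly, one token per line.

Hunk 1: at line 3 remove [ucqk,icqy] add [rog] -> 7 lines: xub aobv qwlsy rog mru zckl ktme
Hunk 2: at line 3 remove [rog,mru,zckl] add [bsgw,acqno] -> 6 lines: xub aobv qwlsy bsgw acqno ktme
Hunk 3: at line 1 remove [qwlsy,bsgw] add [pzm] -> 5 lines: xub aobv pzm acqno ktme

Answer: xub
aobv
pzm
acqno
ktme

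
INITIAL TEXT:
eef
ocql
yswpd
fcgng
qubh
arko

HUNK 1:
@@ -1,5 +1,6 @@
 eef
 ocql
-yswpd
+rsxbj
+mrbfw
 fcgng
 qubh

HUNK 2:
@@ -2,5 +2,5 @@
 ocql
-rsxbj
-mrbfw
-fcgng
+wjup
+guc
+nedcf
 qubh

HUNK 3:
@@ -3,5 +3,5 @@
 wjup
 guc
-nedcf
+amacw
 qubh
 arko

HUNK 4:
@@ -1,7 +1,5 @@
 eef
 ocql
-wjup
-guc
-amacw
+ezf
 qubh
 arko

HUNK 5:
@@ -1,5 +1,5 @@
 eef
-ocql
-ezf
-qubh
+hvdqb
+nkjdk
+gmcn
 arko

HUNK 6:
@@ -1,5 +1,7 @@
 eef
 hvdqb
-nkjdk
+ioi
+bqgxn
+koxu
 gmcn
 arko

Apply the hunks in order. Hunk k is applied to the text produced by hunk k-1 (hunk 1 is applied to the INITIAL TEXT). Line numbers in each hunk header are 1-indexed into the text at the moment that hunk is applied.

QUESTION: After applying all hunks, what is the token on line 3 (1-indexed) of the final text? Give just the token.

Hunk 1: at line 1 remove [yswpd] add [rsxbj,mrbfw] -> 7 lines: eef ocql rsxbj mrbfw fcgng qubh arko
Hunk 2: at line 2 remove [rsxbj,mrbfw,fcgng] add [wjup,guc,nedcf] -> 7 lines: eef ocql wjup guc nedcf qubh arko
Hunk 3: at line 3 remove [nedcf] add [amacw] -> 7 lines: eef ocql wjup guc amacw qubh arko
Hunk 4: at line 1 remove [wjup,guc,amacw] add [ezf] -> 5 lines: eef ocql ezf qubh arko
Hunk 5: at line 1 remove [ocql,ezf,qubh] add [hvdqb,nkjdk,gmcn] -> 5 lines: eef hvdqb nkjdk gmcn arko
Hunk 6: at line 1 remove [nkjdk] add [ioi,bqgxn,koxu] -> 7 lines: eef hvdqb ioi bqgxn koxu gmcn arko
Final line 3: ioi

Answer: ioi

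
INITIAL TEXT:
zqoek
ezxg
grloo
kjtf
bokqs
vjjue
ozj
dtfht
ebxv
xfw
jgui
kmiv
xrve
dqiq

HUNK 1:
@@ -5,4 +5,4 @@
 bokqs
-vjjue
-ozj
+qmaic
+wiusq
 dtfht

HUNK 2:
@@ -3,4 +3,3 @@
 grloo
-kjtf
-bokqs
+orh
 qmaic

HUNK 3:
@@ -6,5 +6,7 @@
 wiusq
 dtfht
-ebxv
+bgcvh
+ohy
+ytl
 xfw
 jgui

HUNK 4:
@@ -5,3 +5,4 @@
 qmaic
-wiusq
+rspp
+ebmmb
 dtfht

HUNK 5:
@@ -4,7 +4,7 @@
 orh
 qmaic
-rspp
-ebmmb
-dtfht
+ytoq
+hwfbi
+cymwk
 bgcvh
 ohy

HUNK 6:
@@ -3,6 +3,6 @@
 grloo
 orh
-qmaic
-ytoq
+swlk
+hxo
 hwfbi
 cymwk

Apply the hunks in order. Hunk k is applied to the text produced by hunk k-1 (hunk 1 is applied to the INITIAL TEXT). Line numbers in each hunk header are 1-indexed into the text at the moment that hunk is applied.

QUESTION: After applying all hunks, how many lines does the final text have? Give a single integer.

Hunk 1: at line 5 remove [vjjue,ozj] add [qmaic,wiusq] -> 14 lines: zqoek ezxg grloo kjtf bokqs qmaic wiusq dtfht ebxv xfw jgui kmiv xrve dqiq
Hunk 2: at line 3 remove [kjtf,bokqs] add [orh] -> 13 lines: zqoek ezxg grloo orh qmaic wiusq dtfht ebxv xfw jgui kmiv xrve dqiq
Hunk 3: at line 6 remove [ebxv] add [bgcvh,ohy,ytl] -> 15 lines: zqoek ezxg grloo orh qmaic wiusq dtfht bgcvh ohy ytl xfw jgui kmiv xrve dqiq
Hunk 4: at line 5 remove [wiusq] add [rspp,ebmmb] -> 16 lines: zqoek ezxg grloo orh qmaic rspp ebmmb dtfht bgcvh ohy ytl xfw jgui kmiv xrve dqiq
Hunk 5: at line 4 remove [rspp,ebmmb,dtfht] add [ytoq,hwfbi,cymwk] -> 16 lines: zqoek ezxg grloo orh qmaic ytoq hwfbi cymwk bgcvh ohy ytl xfw jgui kmiv xrve dqiq
Hunk 6: at line 3 remove [qmaic,ytoq] add [swlk,hxo] -> 16 lines: zqoek ezxg grloo orh swlk hxo hwfbi cymwk bgcvh ohy ytl xfw jgui kmiv xrve dqiq
Final line count: 16

Answer: 16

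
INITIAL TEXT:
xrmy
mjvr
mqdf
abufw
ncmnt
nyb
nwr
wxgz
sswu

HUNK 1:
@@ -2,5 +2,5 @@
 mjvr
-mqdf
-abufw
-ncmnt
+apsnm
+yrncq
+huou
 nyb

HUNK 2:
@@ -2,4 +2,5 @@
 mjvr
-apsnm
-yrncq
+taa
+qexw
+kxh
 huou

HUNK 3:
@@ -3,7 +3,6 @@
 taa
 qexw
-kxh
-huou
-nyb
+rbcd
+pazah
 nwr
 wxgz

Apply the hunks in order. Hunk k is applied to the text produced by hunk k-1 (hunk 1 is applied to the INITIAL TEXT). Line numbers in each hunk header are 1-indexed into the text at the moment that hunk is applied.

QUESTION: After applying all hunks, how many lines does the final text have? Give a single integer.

Hunk 1: at line 2 remove [mqdf,abufw,ncmnt] add [apsnm,yrncq,huou] -> 9 lines: xrmy mjvr apsnm yrncq huou nyb nwr wxgz sswu
Hunk 2: at line 2 remove [apsnm,yrncq] add [taa,qexw,kxh] -> 10 lines: xrmy mjvr taa qexw kxh huou nyb nwr wxgz sswu
Hunk 3: at line 3 remove [kxh,huou,nyb] add [rbcd,pazah] -> 9 lines: xrmy mjvr taa qexw rbcd pazah nwr wxgz sswu
Final line count: 9

Answer: 9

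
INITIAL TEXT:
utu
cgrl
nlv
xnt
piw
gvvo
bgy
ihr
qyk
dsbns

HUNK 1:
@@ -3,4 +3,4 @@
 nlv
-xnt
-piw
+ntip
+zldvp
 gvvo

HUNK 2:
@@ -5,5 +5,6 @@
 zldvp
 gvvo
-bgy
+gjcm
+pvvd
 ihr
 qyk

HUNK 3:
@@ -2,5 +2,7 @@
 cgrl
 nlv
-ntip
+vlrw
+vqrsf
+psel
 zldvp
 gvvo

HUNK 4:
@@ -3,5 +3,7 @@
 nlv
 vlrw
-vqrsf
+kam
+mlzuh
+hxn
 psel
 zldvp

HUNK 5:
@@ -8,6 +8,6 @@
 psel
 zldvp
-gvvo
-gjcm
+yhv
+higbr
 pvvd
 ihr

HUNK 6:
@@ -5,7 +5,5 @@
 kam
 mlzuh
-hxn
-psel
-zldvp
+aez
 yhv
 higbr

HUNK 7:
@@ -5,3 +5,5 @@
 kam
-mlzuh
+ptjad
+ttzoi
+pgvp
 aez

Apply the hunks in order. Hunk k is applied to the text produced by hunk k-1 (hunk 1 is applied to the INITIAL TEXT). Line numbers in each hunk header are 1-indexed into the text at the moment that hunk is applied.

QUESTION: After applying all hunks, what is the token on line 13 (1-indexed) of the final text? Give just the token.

Hunk 1: at line 3 remove [xnt,piw] add [ntip,zldvp] -> 10 lines: utu cgrl nlv ntip zldvp gvvo bgy ihr qyk dsbns
Hunk 2: at line 5 remove [bgy] add [gjcm,pvvd] -> 11 lines: utu cgrl nlv ntip zldvp gvvo gjcm pvvd ihr qyk dsbns
Hunk 3: at line 2 remove [ntip] add [vlrw,vqrsf,psel] -> 13 lines: utu cgrl nlv vlrw vqrsf psel zldvp gvvo gjcm pvvd ihr qyk dsbns
Hunk 4: at line 3 remove [vqrsf] add [kam,mlzuh,hxn] -> 15 lines: utu cgrl nlv vlrw kam mlzuh hxn psel zldvp gvvo gjcm pvvd ihr qyk dsbns
Hunk 5: at line 8 remove [gvvo,gjcm] add [yhv,higbr] -> 15 lines: utu cgrl nlv vlrw kam mlzuh hxn psel zldvp yhv higbr pvvd ihr qyk dsbns
Hunk 6: at line 5 remove [hxn,psel,zldvp] add [aez] -> 13 lines: utu cgrl nlv vlrw kam mlzuh aez yhv higbr pvvd ihr qyk dsbns
Hunk 7: at line 5 remove [mlzuh] add [ptjad,ttzoi,pgvp] -> 15 lines: utu cgrl nlv vlrw kam ptjad ttzoi pgvp aez yhv higbr pvvd ihr qyk dsbns
Final line 13: ihr

Answer: ihr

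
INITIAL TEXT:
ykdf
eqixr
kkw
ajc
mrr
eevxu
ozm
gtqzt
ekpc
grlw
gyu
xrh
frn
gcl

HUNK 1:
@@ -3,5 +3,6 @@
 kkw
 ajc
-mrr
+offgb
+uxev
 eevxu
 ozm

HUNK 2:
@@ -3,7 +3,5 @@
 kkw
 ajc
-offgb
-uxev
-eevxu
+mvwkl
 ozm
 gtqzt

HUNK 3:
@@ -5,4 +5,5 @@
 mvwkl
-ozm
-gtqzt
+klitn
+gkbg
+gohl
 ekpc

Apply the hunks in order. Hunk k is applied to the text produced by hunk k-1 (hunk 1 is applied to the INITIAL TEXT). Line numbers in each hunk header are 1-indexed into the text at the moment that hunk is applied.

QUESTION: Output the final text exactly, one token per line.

Answer: ykdf
eqixr
kkw
ajc
mvwkl
klitn
gkbg
gohl
ekpc
grlw
gyu
xrh
frn
gcl

Derivation:
Hunk 1: at line 3 remove [mrr] add [offgb,uxev] -> 15 lines: ykdf eqixr kkw ajc offgb uxev eevxu ozm gtqzt ekpc grlw gyu xrh frn gcl
Hunk 2: at line 3 remove [offgb,uxev,eevxu] add [mvwkl] -> 13 lines: ykdf eqixr kkw ajc mvwkl ozm gtqzt ekpc grlw gyu xrh frn gcl
Hunk 3: at line 5 remove [ozm,gtqzt] add [klitn,gkbg,gohl] -> 14 lines: ykdf eqixr kkw ajc mvwkl klitn gkbg gohl ekpc grlw gyu xrh frn gcl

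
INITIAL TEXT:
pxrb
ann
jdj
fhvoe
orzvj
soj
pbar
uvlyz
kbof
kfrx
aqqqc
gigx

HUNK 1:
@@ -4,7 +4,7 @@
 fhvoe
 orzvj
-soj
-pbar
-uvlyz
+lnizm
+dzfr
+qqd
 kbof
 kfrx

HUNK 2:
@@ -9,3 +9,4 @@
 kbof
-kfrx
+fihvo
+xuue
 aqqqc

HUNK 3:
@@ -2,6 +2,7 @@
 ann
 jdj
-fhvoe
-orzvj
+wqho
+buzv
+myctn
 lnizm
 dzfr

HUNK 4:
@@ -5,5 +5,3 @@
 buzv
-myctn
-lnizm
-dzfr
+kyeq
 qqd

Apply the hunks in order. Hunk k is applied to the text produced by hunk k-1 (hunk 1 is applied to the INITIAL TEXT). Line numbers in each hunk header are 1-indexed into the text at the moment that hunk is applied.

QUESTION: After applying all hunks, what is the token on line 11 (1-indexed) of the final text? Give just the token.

Answer: aqqqc

Derivation:
Hunk 1: at line 4 remove [soj,pbar,uvlyz] add [lnizm,dzfr,qqd] -> 12 lines: pxrb ann jdj fhvoe orzvj lnizm dzfr qqd kbof kfrx aqqqc gigx
Hunk 2: at line 9 remove [kfrx] add [fihvo,xuue] -> 13 lines: pxrb ann jdj fhvoe orzvj lnizm dzfr qqd kbof fihvo xuue aqqqc gigx
Hunk 3: at line 2 remove [fhvoe,orzvj] add [wqho,buzv,myctn] -> 14 lines: pxrb ann jdj wqho buzv myctn lnizm dzfr qqd kbof fihvo xuue aqqqc gigx
Hunk 4: at line 5 remove [myctn,lnizm,dzfr] add [kyeq] -> 12 lines: pxrb ann jdj wqho buzv kyeq qqd kbof fihvo xuue aqqqc gigx
Final line 11: aqqqc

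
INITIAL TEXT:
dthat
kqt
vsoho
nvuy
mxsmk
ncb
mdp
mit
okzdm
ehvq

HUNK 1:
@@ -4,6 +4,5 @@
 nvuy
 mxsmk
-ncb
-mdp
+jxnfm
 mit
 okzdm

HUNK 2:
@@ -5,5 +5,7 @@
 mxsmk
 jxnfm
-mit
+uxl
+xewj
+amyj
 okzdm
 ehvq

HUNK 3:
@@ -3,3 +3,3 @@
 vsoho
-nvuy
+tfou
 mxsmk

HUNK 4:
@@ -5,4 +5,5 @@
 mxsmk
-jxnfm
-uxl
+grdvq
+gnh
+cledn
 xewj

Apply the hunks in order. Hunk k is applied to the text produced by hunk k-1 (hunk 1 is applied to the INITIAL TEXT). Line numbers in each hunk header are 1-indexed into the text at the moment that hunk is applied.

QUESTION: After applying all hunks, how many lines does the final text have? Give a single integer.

Hunk 1: at line 4 remove [ncb,mdp] add [jxnfm] -> 9 lines: dthat kqt vsoho nvuy mxsmk jxnfm mit okzdm ehvq
Hunk 2: at line 5 remove [mit] add [uxl,xewj,amyj] -> 11 lines: dthat kqt vsoho nvuy mxsmk jxnfm uxl xewj amyj okzdm ehvq
Hunk 3: at line 3 remove [nvuy] add [tfou] -> 11 lines: dthat kqt vsoho tfou mxsmk jxnfm uxl xewj amyj okzdm ehvq
Hunk 4: at line 5 remove [jxnfm,uxl] add [grdvq,gnh,cledn] -> 12 lines: dthat kqt vsoho tfou mxsmk grdvq gnh cledn xewj amyj okzdm ehvq
Final line count: 12

Answer: 12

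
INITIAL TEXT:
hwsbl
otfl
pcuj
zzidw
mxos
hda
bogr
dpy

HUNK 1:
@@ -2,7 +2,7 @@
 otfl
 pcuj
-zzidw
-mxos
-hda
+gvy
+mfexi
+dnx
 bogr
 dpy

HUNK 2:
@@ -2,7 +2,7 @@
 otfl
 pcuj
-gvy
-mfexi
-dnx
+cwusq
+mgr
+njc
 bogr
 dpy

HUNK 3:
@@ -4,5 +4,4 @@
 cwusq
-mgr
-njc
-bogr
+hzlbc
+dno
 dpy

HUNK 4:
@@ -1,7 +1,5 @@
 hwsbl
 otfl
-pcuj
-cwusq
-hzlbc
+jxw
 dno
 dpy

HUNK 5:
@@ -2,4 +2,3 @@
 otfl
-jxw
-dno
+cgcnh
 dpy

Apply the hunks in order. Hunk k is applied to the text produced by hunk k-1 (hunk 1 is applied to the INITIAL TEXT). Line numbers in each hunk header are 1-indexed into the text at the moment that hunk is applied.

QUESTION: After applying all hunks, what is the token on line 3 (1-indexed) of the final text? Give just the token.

Hunk 1: at line 2 remove [zzidw,mxos,hda] add [gvy,mfexi,dnx] -> 8 lines: hwsbl otfl pcuj gvy mfexi dnx bogr dpy
Hunk 2: at line 2 remove [gvy,mfexi,dnx] add [cwusq,mgr,njc] -> 8 lines: hwsbl otfl pcuj cwusq mgr njc bogr dpy
Hunk 3: at line 4 remove [mgr,njc,bogr] add [hzlbc,dno] -> 7 lines: hwsbl otfl pcuj cwusq hzlbc dno dpy
Hunk 4: at line 1 remove [pcuj,cwusq,hzlbc] add [jxw] -> 5 lines: hwsbl otfl jxw dno dpy
Hunk 5: at line 2 remove [jxw,dno] add [cgcnh] -> 4 lines: hwsbl otfl cgcnh dpy
Final line 3: cgcnh

Answer: cgcnh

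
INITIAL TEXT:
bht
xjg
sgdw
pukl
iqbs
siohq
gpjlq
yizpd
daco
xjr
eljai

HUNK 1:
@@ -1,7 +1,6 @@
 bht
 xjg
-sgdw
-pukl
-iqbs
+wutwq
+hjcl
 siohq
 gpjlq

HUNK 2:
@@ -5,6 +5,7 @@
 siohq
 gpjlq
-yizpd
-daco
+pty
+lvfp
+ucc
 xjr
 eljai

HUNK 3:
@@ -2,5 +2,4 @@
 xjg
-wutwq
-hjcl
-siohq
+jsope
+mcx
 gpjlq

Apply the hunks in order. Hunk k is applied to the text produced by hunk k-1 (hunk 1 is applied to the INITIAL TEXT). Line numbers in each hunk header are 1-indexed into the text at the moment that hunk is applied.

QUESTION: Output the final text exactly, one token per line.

Hunk 1: at line 1 remove [sgdw,pukl,iqbs] add [wutwq,hjcl] -> 10 lines: bht xjg wutwq hjcl siohq gpjlq yizpd daco xjr eljai
Hunk 2: at line 5 remove [yizpd,daco] add [pty,lvfp,ucc] -> 11 lines: bht xjg wutwq hjcl siohq gpjlq pty lvfp ucc xjr eljai
Hunk 3: at line 2 remove [wutwq,hjcl,siohq] add [jsope,mcx] -> 10 lines: bht xjg jsope mcx gpjlq pty lvfp ucc xjr eljai

Answer: bht
xjg
jsope
mcx
gpjlq
pty
lvfp
ucc
xjr
eljai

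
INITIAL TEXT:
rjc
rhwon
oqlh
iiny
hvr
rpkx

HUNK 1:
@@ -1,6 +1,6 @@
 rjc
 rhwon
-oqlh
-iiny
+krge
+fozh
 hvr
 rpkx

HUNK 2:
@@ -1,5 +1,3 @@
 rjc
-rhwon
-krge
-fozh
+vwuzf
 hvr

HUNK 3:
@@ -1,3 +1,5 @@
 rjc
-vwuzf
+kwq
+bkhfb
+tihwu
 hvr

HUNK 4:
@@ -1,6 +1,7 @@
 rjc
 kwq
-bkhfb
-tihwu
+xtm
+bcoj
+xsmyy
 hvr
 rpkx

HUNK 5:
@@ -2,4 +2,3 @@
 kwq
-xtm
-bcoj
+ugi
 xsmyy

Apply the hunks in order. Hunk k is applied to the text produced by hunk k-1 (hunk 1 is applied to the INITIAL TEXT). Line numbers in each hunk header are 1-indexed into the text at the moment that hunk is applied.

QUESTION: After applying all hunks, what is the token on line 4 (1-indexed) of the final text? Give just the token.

Hunk 1: at line 1 remove [oqlh,iiny] add [krge,fozh] -> 6 lines: rjc rhwon krge fozh hvr rpkx
Hunk 2: at line 1 remove [rhwon,krge,fozh] add [vwuzf] -> 4 lines: rjc vwuzf hvr rpkx
Hunk 3: at line 1 remove [vwuzf] add [kwq,bkhfb,tihwu] -> 6 lines: rjc kwq bkhfb tihwu hvr rpkx
Hunk 4: at line 1 remove [bkhfb,tihwu] add [xtm,bcoj,xsmyy] -> 7 lines: rjc kwq xtm bcoj xsmyy hvr rpkx
Hunk 5: at line 2 remove [xtm,bcoj] add [ugi] -> 6 lines: rjc kwq ugi xsmyy hvr rpkx
Final line 4: xsmyy

Answer: xsmyy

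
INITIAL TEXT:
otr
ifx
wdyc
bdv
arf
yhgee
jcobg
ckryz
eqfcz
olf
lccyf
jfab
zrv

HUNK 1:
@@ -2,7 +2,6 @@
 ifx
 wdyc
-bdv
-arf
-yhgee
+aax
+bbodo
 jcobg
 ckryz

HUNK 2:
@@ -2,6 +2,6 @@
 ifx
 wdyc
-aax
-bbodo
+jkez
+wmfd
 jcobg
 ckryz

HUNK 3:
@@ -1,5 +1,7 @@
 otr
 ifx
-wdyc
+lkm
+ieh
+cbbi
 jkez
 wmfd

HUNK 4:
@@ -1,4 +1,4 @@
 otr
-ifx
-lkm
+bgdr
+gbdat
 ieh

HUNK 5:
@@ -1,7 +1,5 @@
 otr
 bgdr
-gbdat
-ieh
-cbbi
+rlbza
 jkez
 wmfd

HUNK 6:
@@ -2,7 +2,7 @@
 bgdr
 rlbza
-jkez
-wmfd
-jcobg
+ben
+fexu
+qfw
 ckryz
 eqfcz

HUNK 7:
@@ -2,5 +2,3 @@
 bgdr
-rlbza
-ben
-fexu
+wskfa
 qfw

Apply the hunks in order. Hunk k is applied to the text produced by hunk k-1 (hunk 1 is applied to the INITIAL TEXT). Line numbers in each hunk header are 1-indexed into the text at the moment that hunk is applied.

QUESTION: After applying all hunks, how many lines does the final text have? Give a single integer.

Answer: 10

Derivation:
Hunk 1: at line 2 remove [bdv,arf,yhgee] add [aax,bbodo] -> 12 lines: otr ifx wdyc aax bbodo jcobg ckryz eqfcz olf lccyf jfab zrv
Hunk 2: at line 2 remove [aax,bbodo] add [jkez,wmfd] -> 12 lines: otr ifx wdyc jkez wmfd jcobg ckryz eqfcz olf lccyf jfab zrv
Hunk 3: at line 1 remove [wdyc] add [lkm,ieh,cbbi] -> 14 lines: otr ifx lkm ieh cbbi jkez wmfd jcobg ckryz eqfcz olf lccyf jfab zrv
Hunk 4: at line 1 remove [ifx,lkm] add [bgdr,gbdat] -> 14 lines: otr bgdr gbdat ieh cbbi jkez wmfd jcobg ckryz eqfcz olf lccyf jfab zrv
Hunk 5: at line 1 remove [gbdat,ieh,cbbi] add [rlbza] -> 12 lines: otr bgdr rlbza jkez wmfd jcobg ckryz eqfcz olf lccyf jfab zrv
Hunk 6: at line 2 remove [jkez,wmfd,jcobg] add [ben,fexu,qfw] -> 12 lines: otr bgdr rlbza ben fexu qfw ckryz eqfcz olf lccyf jfab zrv
Hunk 7: at line 2 remove [rlbza,ben,fexu] add [wskfa] -> 10 lines: otr bgdr wskfa qfw ckryz eqfcz olf lccyf jfab zrv
Final line count: 10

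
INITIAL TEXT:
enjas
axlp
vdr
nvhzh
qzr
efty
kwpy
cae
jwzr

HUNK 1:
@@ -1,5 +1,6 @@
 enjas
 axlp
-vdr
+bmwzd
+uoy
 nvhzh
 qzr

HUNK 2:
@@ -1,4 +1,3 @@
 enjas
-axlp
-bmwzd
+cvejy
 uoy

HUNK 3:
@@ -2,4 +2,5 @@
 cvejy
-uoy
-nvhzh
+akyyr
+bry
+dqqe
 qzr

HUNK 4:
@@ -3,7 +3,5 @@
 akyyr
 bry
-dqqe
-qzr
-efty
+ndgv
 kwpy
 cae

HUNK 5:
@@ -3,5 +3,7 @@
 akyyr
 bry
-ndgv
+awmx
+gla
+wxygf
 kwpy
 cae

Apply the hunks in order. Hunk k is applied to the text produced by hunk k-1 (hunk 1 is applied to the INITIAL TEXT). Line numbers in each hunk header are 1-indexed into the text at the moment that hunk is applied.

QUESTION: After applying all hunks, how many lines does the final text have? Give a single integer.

Hunk 1: at line 1 remove [vdr] add [bmwzd,uoy] -> 10 lines: enjas axlp bmwzd uoy nvhzh qzr efty kwpy cae jwzr
Hunk 2: at line 1 remove [axlp,bmwzd] add [cvejy] -> 9 lines: enjas cvejy uoy nvhzh qzr efty kwpy cae jwzr
Hunk 3: at line 2 remove [uoy,nvhzh] add [akyyr,bry,dqqe] -> 10 lines: enjas cvejy akyyr bry dqqe qzr efty kwpy cae jwzr
Hunk 4: at line 3 remove [dqqe,qzr,efty] add [ndgv] -> 8 lines: enjas cvejy akyyr bry ndgv kwpy cae jwzr
Hunk 5: at line 3 remove [ndgv] add [awmx,gla,wxygf] -> 10 lines: enjas cvejy akyyr bry awmx gla wxygf kwpy cae jwzr
Final line count: 10

Answer: 10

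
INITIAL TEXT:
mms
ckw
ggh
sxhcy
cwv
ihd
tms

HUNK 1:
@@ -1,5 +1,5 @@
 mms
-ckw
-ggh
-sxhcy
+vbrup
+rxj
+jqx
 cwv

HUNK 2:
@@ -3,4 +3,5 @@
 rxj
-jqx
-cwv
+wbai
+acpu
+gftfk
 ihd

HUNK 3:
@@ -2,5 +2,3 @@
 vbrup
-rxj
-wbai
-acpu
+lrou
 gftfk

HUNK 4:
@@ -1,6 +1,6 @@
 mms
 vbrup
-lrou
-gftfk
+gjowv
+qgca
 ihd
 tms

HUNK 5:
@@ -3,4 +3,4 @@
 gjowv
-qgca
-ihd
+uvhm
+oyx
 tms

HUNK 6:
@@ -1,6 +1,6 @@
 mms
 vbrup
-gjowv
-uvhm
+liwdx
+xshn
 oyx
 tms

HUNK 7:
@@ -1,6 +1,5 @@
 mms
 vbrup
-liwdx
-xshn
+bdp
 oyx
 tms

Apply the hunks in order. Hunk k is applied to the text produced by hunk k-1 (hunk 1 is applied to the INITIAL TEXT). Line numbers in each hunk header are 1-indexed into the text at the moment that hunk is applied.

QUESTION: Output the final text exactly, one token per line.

Answer: mms
vbrup
bdp
oyx
tms

Derivation:
Hunk 1: at line 1 remove [ckw,ggh,sxhcy] add [vbrup,rxj,jqx] -> 7 lines: mms vbrup rxj jqx cwv ihd tms
Hunk 2: at line 3 remove [jqx,cwv] add [wbai,acpu,gftfk] -> 8 lines: mms vbrup rxj wbai acpu gftfk ihd tms
Hunk 3: at line 2 remove [rxj,wbai,acpu] add [lrou] -> 6 lines: mms vbrup lrou gftfk ihd tms
Hunk 4: at line 1 remove [lrou,gftfk] add [gjowv,qgca] -> 6 lines: mms vbrup gjowv qgca ihd tms
Hunk 5: at line 3 remove [qgca,ihd] add [uvhm,oyx] -> 6 lines: mms vbrup gjowv uvhm oyx tms
Hunk 6: at line 1 remove [gjowv,uvhm] add [liwdx,xshn] -> 6 lines: mms vbrup liwdx xshn oyx tms
Hunk 7: at line 1 remove [liwdx,xshn] add [bdp] -> 5 lines: mms vbrup bdp oyx tms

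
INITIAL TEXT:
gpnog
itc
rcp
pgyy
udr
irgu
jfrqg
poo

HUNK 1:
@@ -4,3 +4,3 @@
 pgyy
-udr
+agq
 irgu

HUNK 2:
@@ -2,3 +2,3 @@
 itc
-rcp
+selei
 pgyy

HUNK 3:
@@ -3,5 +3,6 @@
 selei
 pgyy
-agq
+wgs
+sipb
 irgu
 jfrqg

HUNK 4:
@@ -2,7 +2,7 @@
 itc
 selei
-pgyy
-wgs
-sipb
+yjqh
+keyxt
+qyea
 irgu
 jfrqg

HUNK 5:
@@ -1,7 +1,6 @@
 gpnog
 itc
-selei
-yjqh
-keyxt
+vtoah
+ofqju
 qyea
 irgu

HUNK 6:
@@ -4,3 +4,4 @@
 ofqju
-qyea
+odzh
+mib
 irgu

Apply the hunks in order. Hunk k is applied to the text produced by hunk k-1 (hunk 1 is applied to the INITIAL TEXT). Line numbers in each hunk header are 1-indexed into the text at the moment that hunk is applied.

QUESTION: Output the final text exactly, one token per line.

Answer: gpnog
itc
vtoah
ofqju
odzh
mib
irgu
jfrqg
poo

Derivation:
Hunk 1: at line 4 remove [udr] add [agq] -> 8 lines: gpnog itc rcp pgyy agq irgu jfrqg poo
Hunk 2: at line 2 remove [rcp] add [selei] -> 8 lines: gpnog itc selei pgyy agq irgu jfrqg poo
Hunk 3: at line 3 remove [agq] add [wgs,sipb] -> 9 lines: gpnog itc selei pgyy wgs sipb irgu jfrqg poo
Hunk 4: at line 2 remove [pgyy,wgs,sipb] add [yjqh,keyxt,qyea] -> 9 lines: gpnog itc selei yjqh keyxt qyea irgu jfrqg poo
Hunk 5: at line 1 remove [selei,yjqh,keyxt] add [vtoah,ofqju] -> 8 lines: gpnog itc vtoah ofqju qyea irgu jfrqg poo
Hunk 6: at line 4 remove [qyea] add [odzh,mib] -> 9 lines: gpnog itc vtoah ofqju odzh mib irgu jfrqg poo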